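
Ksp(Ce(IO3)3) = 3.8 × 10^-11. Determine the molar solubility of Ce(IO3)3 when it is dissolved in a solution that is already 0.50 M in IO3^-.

Ce(IO3)3(s) <=> Ce^3+(aq) + 3 IO3^-(aq)
Ksp = [Ce^3+][IO3^-]^3
Let s be the molar solubility in this solution. [Ce^3+] = s, [IO3^-] = 0.50 + 3s ≈ 0.50 (since the IO3^- already present dominates).
Ksp ≈ s × (0.50)^3
s = 3.0 × 10^-10 M
Check: 3s = 9.1 x 10^-10 ≪ 0.50, so the approximation is valid.

s = 3.0 × 10^-10 M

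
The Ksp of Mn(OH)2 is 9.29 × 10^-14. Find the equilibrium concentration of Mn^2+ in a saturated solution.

Mn(OH)2(s) ⇌ Mn^2+ + 2 OH^-
Ksp = [Mn^2+][OH^-]^2
With molar solubility s: [Mn^2+] = s, [OH^-] = 2s.
Substituting: Ksp = s(2s)^2 = 4s^3
Solving, s = (9.29 × 10^-14/4)^(1/3) = 2.853 x 10^-5 M
[Mn^2+] = s = 2.85 x 10^-5 M

[Mn^2+] ≈ 2.85 x 10^-5 M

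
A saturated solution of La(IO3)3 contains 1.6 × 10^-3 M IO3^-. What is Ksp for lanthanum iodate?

2.2e-12

La(IO3)3(s) ⇌ La^3+(aq) + 3 IO3^-(aq)
Stoichiometry gives [La^3+] = (1/3)[IO3^-] = 5.33 × 10^-4 M.
Ksp = [La^3+][IO3^-]^3
Ksp = 5.33 × 10^-4 × (1.6 × 10^-3)^3 = 2.2 × 10^-12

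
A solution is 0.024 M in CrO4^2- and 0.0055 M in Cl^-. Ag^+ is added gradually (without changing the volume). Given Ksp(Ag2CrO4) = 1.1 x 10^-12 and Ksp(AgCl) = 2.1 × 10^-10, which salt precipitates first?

Each salt begins to precipitate when Q = Ksp, i.e. when [Ag^+] reaches its threshold.
For Ag2CrO4: 1.1 x 10^-12 = 0.024 × [Ag^+]^2  ⇒  [Ag^+] = 6.8 × 10^-6 M.
For AgCl: 2.1 × 10^-10 = 0.0055 × [Ag^+]  ⇒  [Ag^+] = 3.8 × 10^-8 M.
The salt with the lower threshold [Ag^+] precipitates first: AgCl.

AgCl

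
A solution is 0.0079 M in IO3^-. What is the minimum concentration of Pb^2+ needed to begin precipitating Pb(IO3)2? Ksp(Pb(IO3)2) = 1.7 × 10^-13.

[Pb^2+] = 2.7 × 10^-9 M

Pb(IO3)2(s) ⇌ Pb^2+(aq) + 2 IO3^-(aq)
Ksp = [Pb^2+][IO3^-]^2
Precipitation begins when Q = Ksp. With [IO3^-] = 0.0079 M:
1.7 × 10^-13 = (0.0079)^2 × [Pb^2+]
[Pb^2+] = (1.7 × 10^-13 / 6.24 × 10^-5) = 2.7 × 10^-9 M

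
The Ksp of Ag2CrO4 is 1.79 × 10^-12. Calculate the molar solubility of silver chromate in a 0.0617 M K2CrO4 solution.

s ≈ 2.69 × 10^-6 M

Ag2CrO4(s) <=> 2 Ag^+(aq) + CrO4^2-(aq)
Ksp = [Ag^+]^2[CrO4^2-]
Let s = moles of Ag2CrO4 that dissolve per litre. [Ag^+] = 2s, [CrO4^2-] = 0.0617 + s ≈ 0.0617 (common-ion effect: CrO4^2- is already 0.0617 M).
Ksp ≈ (2s)^2 × 0.0617
s = 2.69 × 10^-6 M
Check: s = 2.7 x 10^-6 ≪ 0.0617, so the approximation is valid.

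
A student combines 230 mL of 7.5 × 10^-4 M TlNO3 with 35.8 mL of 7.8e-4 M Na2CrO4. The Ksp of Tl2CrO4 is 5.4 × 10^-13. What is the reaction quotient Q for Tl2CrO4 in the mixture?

Total volume = 230 + 35.8 = 265.8 mL.
[Tl^+] = 7.5 x 10^-4 × (230/265.8) = 6.49 x 10^-4 M
[CrO4^2-] = 7.8 × 10^-4 × (35.8/265.8) = 1.05 × 10^-4 M
Tl2CrO4(s) <=> 2 Tl^+(aq) + CrO4^2-(aq), so Q = [Tl^+]^2[CrO4^2-]
Q = (6.49 x 10^-4)^2(1.05 x 10^-4) = 4.4 × 10^-11
Q > Ksp, so Tl2CrO4 will precipitate.

Q ≈ 4.4 × 10^-11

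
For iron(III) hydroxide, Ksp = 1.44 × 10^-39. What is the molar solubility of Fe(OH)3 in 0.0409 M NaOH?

Fe(OH)3(s) ⇌ Fe^3+ + 3 OH^-
Ksp = [Fe^3+][OH^-]^3
If s mol/L dissolves here, [Fe^3+] = s, [OH^-] = 0.0409 + 3s ≈ 0.0409 (since OH^- from NaOH dominates).
Ksp ≈ s × (0.0409)^3
s = 2.10 × 10^-35 M
Check: 3s = 6.3 × 10^-35 ≪ 0.0409, so the approximation is valid.

2.10 x 10^-35 M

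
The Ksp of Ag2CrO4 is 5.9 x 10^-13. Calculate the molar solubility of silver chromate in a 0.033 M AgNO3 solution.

Ag2CrO4(s) ⇌ 2 Ag^+ + CrO4^2-
Ksp = [Ag^+]^2[CrO4^2-]
Let s be the molar solubility in this solution. [Ag^+] = 0.033 + 2s ≈ 0.033, [CrO4^2-] = s (Ksp is small, so little additional dissolves).
Ksp ≈ (0.033)^2 × s
s = 5.4 × 10^-10 M
Check: 2s = 1.1 x 10^-9 ≪ 0.033, so the approximation is valid.

s = 5.4 x 10^-10 M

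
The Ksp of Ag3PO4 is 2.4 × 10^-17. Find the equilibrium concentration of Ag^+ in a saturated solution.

[Ag^+] = 9.2e-5 M

Ag3PO4(s) ⇌ 3 Ag^+(aq) + PO4^3-(aq)
Ksp = [Ag^+]^3[PO4^3-]
With molar solubility s: [Ag^+] = 3s, [PO4^3-] = s.
Ksp = (3s)^3s = 27s^4
s^4 = 2.4 × 10^-17 / 27, so s = 3.07 × 10^-5 M
[Ag^+] = 3s = 9.2 × 10^-5 M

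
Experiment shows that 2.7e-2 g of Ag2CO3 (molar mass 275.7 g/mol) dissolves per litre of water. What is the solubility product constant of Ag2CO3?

Ksp = 3.8 x 10^-12

Molar solubility s = (2.7 × 10^-2 g/L) / (275.7 g/mol) = 9.79 × 10^-5 M.
Ag2CO3(s) ⇌ 2 Ag^+(aq) + CO3^2-(aq)
Let s = molar solubility. Then [Ag^+] = 2s and [CO3^2-] = s.
Ksp = [Ag^+]^2[CO3^2-]
Substituting: Ksp = (2s)^2s = 4s^3
Ksp = 4 × (9.79 × 10^-5)^3 = 3.8 x 10^-12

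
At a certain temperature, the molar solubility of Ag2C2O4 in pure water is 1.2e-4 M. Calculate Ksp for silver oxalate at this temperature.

6.9e-12

Ag2C2O4(s) <=> 2 Ag^+(aq) + C2O4^2-(aq)
With molar solubility s: [Ag^+] = 2s, [C2O4^2-] = s.
Ksp = [Ag^+]^2[C2O4^2-]
Ksp = (2s)^2s = 4s^3
With s = 1.2 × 10^-4: Ksp = 6.9 x 10^-12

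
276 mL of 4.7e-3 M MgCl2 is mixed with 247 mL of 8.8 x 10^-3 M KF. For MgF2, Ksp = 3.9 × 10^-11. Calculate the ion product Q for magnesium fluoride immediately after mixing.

Total volume = 276 + 247 = 523 mL.
[Mg^2+] = 4.7 × 10^-3 × (276/523) = 2.48 x 10^-3 M
[F^-] = 8.8 × 10^-3 × (247/523) = 4.16 x 10^-3 M
MgF2(s) ⇌ Mg^2+(aq) + 2 F^-(aq), so Q = [Mg^2+][F^-]^2
Q = (2.48 x 10^-3)(4.16 × 10^-3)^2 = 4.3 x 10^-8
Q > Ksp, so MgF2 will precipitate.

Q = 4.3 × 10^-8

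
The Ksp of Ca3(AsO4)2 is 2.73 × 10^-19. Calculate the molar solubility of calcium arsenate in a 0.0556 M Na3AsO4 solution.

s ≈ 1.48 × 10^-6 M

Ca3(AsO4)2(s) ⇌ 3 Ca^2+ + 2 AsO4^3-
Ksp = [Ca^2+]^3[AsO4^3-]^2
If s mol/L dissolves here, [Ca^2+] = 3s, [AsO4^3-] = 0.0556 + 2s ≈ 0.0556 (Ksp is small, so little additional dissolves).
Ksp ≈ (3s)^3 × (0.0556)^2
s = 1.48 × 10^-6 M
Check: 2s = 3.0 × 10^-6 ≪ 0.0556, so the approximation is valid.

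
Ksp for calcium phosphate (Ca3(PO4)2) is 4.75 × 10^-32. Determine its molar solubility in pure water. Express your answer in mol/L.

Ca3(PO4)2(s) ⇌ 3 Ca^2+(aq) + 2 PO4^3-(aq)
Ksp = [Ca^2+]^3[PO4^3-]^2
Let s = molar solubility. Then [Ca^2+] = 3s and [PO4^3-] = 2s.
Ksp = (3s)^3(2s)^2 = 108s^5
Solving, s = (4.75 × 10^-32/108)^(1/5) = 2.13 x 10^-7 M

s ≈ 2.13 x 10^-7 M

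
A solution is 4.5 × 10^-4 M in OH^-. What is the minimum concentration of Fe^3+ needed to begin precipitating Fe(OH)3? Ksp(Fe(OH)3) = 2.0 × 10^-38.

Fe(OH)3(s) ⇌ Fe^3+(aq) + 3 OH^-(aq)
Ksp = [Fe^3+][OH^-]^3
Precipitation begins when Q = Ksp. With [OH^-] = 4.5 × 10^-4 M:
2.0 × 10^-38 = (4.5 × 10^-4)^3 × [Fe^3+]
[Fe^3+] = (2.0 × 10^-38 / 9.11 x 10^-11) = 2.2 × 10^-28 M

2.2e-28 M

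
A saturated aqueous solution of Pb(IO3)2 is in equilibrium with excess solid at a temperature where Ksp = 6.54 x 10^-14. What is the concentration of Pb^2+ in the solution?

2.54 × 10^-5 M

Pb(IO3)2(s) ⇌ Pb^2+ + 2 IO3^-
Ksp = [Pb^2+][IO3^-]^2
With molar solubility s: [Pb^2+] = s, [IO3^-] = 2s.
So Ksp = s × (2s)^2 = 4s^3
Solving, s = (6.54 x 10^-14/4)^(1/3) = 2.538 x 10^-5 M
[Pb^2+] = s = 2.54 x 10^-5 M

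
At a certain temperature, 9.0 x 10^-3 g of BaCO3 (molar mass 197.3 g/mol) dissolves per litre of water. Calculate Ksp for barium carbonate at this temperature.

Molar solubility s = (9.0 × 10^-3 g/L) / (197.3 g/mol) = 4.56 x 10^-5 M.
BaCO3(s) ⇌ Ba^2+ + CO3^2-
Let s = molar solubility. Then [Ba^2+] = s and [CO3^2-] = s.
Ksp = [Ba^2+][CO3^2-]
Ksp = (s)(s) = s^2
With s = 4.56 × 10^-5: Ksp = 2.1 × 10^-9

Ksp = 2.1e-9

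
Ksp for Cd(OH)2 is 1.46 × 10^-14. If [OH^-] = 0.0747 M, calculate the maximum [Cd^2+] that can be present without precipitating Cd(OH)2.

[Cd^2+] ≈ 2.62e-12 M

Cd(OH)2(s) ⇌ Cd^2+(aq) + 2 OH^-(aq)
Ksp = [Cd^2+][OH^-]^2
Precipitation begins when Q = Ksp. With [OH^-] = 0.0747 M:
1.46 × 10^-14 = (0.0747)^2 × [Cd^2+]
[Cd^2+] = (1.46 × 10^-14 / 5.580 x 10^-3) = 2.62 × 10^-12 M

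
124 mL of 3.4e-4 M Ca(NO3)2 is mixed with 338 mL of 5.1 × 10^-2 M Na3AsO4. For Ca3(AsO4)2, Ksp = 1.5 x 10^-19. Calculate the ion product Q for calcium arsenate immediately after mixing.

Total volume = 124 + 338 = 462 mL.
[Ca^2+] = 3.4 × 10^-4 × (124/462) = 9.13 x 10^-5 M
[AsO4^3-] = 5.1 × 10^-2 × (338/462) = 3.73 x 10^-2 M
Ca3(AsO4)2(s) ⇌ 3 Ca^2+ + 2 AsO4^3-, so Q = [Ca^2+]^3[AsO4^3-]^2
Q = (9.13 × 10^-5)^3(3.73 × 10^-2)^2 = 1.1 x 10^-15
Q > Ksp, so Ca3(AsO4)2 will precipitate.

Q = 1.1 × 10^-15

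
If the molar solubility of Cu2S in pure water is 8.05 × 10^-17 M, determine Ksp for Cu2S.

Cu2S(s) ⇌ 2 Cu^+(aq) + S^2-(aq)
With molar solubility s: [Cu^+] = 2s, [S^2-] = s.
Ksp = [Cu^+]^2[S^2-]
So Ksp = (2s)^2 × s = 4s^3
With s = 8.05 × 10^-17: Ksp = 2.09 × 10^-48

2.09e-48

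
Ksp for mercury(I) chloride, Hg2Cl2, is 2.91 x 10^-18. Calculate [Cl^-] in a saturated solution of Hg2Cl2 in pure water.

Hg2Cl2(s) <=> Hg2^2+(aq) + 2 Cl^-(aq)
Ksp = [Hg2^2+][Cl^-]^2
If s mol/L of Hg2Cl2 dissolves, [Hg2^2+] = s and [Cl^-] = 2s.
Ksp = s(2s)^2 = 4s^3
s = (2.91 x 10^-18 / 4)^(1/3) = 8.994 × 10^-7 M
[Cl^-] = 2s = 1.80 x 10^-6 M

1.80 × 10^-6 M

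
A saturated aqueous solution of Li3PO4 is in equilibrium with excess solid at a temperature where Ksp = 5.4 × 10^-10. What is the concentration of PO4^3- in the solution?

Li3PO4(s) ⇌ 3 Li^+ + PO4^3-
Ksp = [Li^+]^3[PO4^3-]
Let s = molar solubility. Then [Li^+] = 3s and [PO4^3-] = s.
Ksp = (3s)^3s = 27s^4
s^4 = 5.4 × 10^-10 / 27, so s = 2.11 × 10^-3 M
[PO4^3-] = s = 2.1 × 10^-3 M

[PO4^3-] = 2.1 × 10^-3 M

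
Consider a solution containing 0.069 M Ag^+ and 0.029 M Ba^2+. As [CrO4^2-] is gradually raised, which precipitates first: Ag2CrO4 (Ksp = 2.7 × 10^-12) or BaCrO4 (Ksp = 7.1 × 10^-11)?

Precipitation of each salt starts when its ion product equals its Ksp.
For Ag2CrO4: 2.7 × 10^-12 = (0.069)^2 × [CrO4^2-]  ⇒  [CrO4^2-] = 5.7 × 10^-10 M.
For BaCrO4: 7.1 × 10^-11 = 0.029 × [CrO4^2-]  ⇒  [CrO4^2-] = 2.4 x 10^-9 M.
The salt with the lower threshold [CrO4^2-] precipitates first: Ag2CrO4.

Ag2CrO4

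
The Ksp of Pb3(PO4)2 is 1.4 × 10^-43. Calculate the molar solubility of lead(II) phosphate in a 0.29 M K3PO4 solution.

s = 4.0e-15 M

Pb3(PO4)2(s) ⇌ 3 Pb^2+ + 2 PO4^3-
Ksp = [Pb^2+]^3[PO4^3-]^2
If s mol/L dissolves here, [Pb^2+] = 3s, [PO4^3-] = 0.29 + 2s ≈ 0.29 (common-ion effect: PO4^3- is already 0.29 M).
Ksp ≈ (3s)^3 × (0.29)^2
s = 4.0 x 10^-15 M
Check: 2s = 7.9 × 10^-15 ≪ 0.29, so the approximation is valid.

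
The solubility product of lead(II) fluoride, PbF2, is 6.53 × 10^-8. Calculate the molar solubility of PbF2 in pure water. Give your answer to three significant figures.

2.54e-3 M

PbF2(s) ⇌ Pb^2+ + 2 F^-
Ksp = [Pb^2+][F^-]^2
For each mole of PbF2 that dissolves: [Pb^2+] = s, [F^-] = 2s.
Ksp = s(2s)^2 = 4s^3
Solving, s = (6.53 × 10^-8/4)^(1/3) = 2.54 x 10^-3 M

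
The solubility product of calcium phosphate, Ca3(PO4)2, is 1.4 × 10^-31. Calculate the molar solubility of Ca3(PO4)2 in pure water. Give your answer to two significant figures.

Ca3(PO4)2(s) ⇌ 3 Ca^2+ + 2 PO4^3-
Ksp = [Ca^2+]^3[PO4^3-]^2
If s mol/L of Ca3(PO4)2 dissolves, [Ca^2+] = 3s and [PO4^3-] = 2s.
Ksp = (3s)^3(2s)^2 = 108s^5
s = (1.4 × 10^-31 / 108)^(1/5) = 2.6 × 10^-7 M

s ≈ 2.6 x 10^-7 M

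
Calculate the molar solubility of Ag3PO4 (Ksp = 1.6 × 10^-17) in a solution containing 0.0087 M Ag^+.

2.4 x 10^-11 M

Ag3PO4(s) <=> 3 Ag^+ + PO4^3-
Ksp = [Ag^+]^3[PO4^3-]
Let s be the molar solubility in this solution. [Ag^+] = 0.0087 + 3s ≈ 0.0087, [PO4^3-] = s (common-ion effect: Ag^+ is already 0.0087 M).
Ksp ≈ (0.0087)^3 × s
s = 2.4 x 10^-11 M
Check: 3s = 7.3 × 10^-11 ≪ 0.0087, so the approximation is valid.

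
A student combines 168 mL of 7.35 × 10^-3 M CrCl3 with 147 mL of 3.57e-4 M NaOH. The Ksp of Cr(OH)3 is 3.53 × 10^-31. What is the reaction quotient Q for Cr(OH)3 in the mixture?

Q = 1.81 x 10^-14

Total volume = 168 + 147 = 315 mL.
[Cr^3+] = 7.35 x 10^-3 × (168/315) = 3.920 × 10^-3 M
[OH^-] = 3.57 × 10^-4 × (147/315) = 1.666 x 10^-4 M
Cr(OH)3(s) ⇌ Cr^3+(aq) + 3 OH^-(aq), so Q = [Cr^3+][OH^-]^3
Q = (3.920 × 10^-3)(1.666 × 10^-4)^3 = 1.81 × 10^-14
Q > Ksp, so Cr(OH)3 will precipitate.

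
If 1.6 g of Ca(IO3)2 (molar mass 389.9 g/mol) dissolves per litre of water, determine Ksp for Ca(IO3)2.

Ksp = 2.8 x 10^-7

Molar solubility s = (1.6 g/L) / (389.9 g/mol) = 4.10 × 10^-3 M.
Ca(IO3)2(s) ⇌ Ca^2+(aq) + 2 IO3^-(aq)
If s mol/L of Ca(IO3)2 dissolves, [Ca^2+] = s and [IO3^-] = 2s.
Ksp = [Ca^2+][IO3^-]^2
Ksp = s(2s)^2 = 4s^3
Ksp = 4 × (4.10 x 10^-3)^3 = 2.8 × 10^-7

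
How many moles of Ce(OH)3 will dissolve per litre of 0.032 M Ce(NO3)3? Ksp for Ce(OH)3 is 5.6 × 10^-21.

Ce(OH)3(s) ⇌ Ce^3+(aq) + 3 OH^-(aq)
Ksp = [Ce^3+][OH^-]^3
Let s be the molar solubility in this solution. [Ce^3+] = 0.032 + s ≈ 0.032, [OH^-] = 3s (since Ce^3+ from Ce(NO3)3 dominates).
Ksp ≈ 0.032 × (3s)^3
s = 1.9 x 10^-7 M
Check: s = 1.9 x 10^-7 ≪ 0.032, so the approximation is valid.

1.9e-7 M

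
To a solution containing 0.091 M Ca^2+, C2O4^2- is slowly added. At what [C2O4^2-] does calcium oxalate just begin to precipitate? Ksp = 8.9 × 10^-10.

CaC2O4(s) ⇌ Ca^2+(aq) + C2O4^2-(aq)
Ksp = [Ca^2+][C2O4^2-]
Precipitation begins when Q = Ksp. With [Ca^2+] = 0.091 M:
8.9 × 10^-10 = (0.091) × [C2O4^2-]
[C2O4^2-] = (8.9 × 10^-10 / 9.1 × 10^-2) = 9.8 × 10^-9 M

[C2O4^2-] ≈ 9.8 × 10^-9 M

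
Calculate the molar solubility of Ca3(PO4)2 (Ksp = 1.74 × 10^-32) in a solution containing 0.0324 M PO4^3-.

s = 8.50 × 10^-11 M

Ca3(PO4)2(s) <=> 3 Ca^2+(aq) + 2 PO4^3-(aq)
Ksp = [Ca^2+]^3[PO4^3-]^2
If s mol/L dissolves here, [Ca^2+] = 3s, [PO4^3-] = 0.0324 + 2s ≈ 0.0324 (common-ion effect: PO4^3- is already 0.0324 M).
Ksp ≈ (3s)^3 × (0.0324)^2
s = 8.50 × 10^-11 M
Check: 2s = 1.7 x 10^-10 ≪ 0.0324, so the approximation is valid.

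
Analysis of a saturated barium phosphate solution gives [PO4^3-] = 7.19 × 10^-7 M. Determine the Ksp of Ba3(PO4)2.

6.49 × 10^-31

Ba3(PO4)2(s) ⇌ 3 Ba^2+ + 2 PO4^3-
Stoichiometry gives [Ba^2+] = (3/2)[PO4^3-] = 1.079 × 10^-6 M.
Ksp = [Ba^2+]^3[PO4^3-]^2
Ksp = (1.079 × 10^-6)^3 × (7.19 × 10^-7)^2 = 6.49 × 10^-31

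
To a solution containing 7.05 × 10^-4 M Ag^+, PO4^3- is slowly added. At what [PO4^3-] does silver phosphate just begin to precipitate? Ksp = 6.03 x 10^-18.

[PO4^3-] ≈ 1.72 × 10^-8 M

Ag3PO4(s) <=> 3 Ag^+ + PO4^3-
Ksp = [Ag^+]^3[PO4^3-]
Precipitation begins when Q = Ksp. With [Ag^+] = 7.05 × 10^-4 M:
6.03 x 10^-18 = (7.05 × 10^-4)^3 × [PO4^3-]
[PO4^3-] = (6.03 x 10^-18 / 3.504 x 10^-10) = 1.72 × 10^-8 M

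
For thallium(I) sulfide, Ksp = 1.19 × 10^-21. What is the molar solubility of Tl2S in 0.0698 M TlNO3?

s = 2.44 x 10^-19 M

Tl2S(s) ⇌ 2 Tl^+(aq) + S^2-(aq)
Ksp = [Tl^+]^2[S^2-]
Let s be the molar solubility in this solution. [Tl^+] = 0.0698 + 2s ≈ 0.0698, [S^2-] = s (since Tl^+ from TlNO3 dominates).
Ksp ≈ (0.0698)^2 × s
s = 2.44 × 10^-19 M
Check: 2s = 4.9 x 10^-19 ≪ 0.0698, so the approximation is valid.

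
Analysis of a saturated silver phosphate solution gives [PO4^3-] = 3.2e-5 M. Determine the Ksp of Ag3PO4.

Ag3PO4(s) ⇌ 3 Ag^+(aq) + PO4^3-(aq)
Stoichiometry gives [Ag^+] = (3/1)[PO4^3-] = 9.60 x 10^-5 M.
Ksp = [Ag^+]^3[PO4^3-]
Ksp = (9.60 × 10^-5)^3 × 3.2 × 10^-5 = 2.8 × 10^-17

2.8 x 10^-17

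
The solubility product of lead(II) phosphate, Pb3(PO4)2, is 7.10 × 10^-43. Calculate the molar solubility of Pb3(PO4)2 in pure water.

Pb3(PO4)2(s) ⇌ 3 Pb^2+(aq) + 2 PO4^3-(aq)
Ksp = [Pb^2+]^3[PO4^3-]^2
For each mole of Pb3(PO4)2 that dissolves: [Pb^2+] = 3s, [PO4^3-] = 2s.
Ksp = (3s)^3(2s)^2 = 108s^5
s^5 = 7.10 × 10^-43 / 108, so s = 1.46 × 10^-9 M

s = 1.46 x 10^-9 M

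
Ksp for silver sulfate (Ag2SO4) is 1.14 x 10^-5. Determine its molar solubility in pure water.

s ≈ 1.42 × 10^-2 M

Ag2SO4(s) <=> 2 Ag^+(aq) + SO4^2-(aq)
Ksp = [Ag^+]^2[SO4^2-]
For each mole of Ag2SO4 that dissolves: [Ag^+] = 2s, [SO4^2-] = s.
Substituting: Ksp = (2s)^2s = 4s^3
s = (1.14 x 10^-5 / 4)^(1/3) = 1.42 × 10^-2 M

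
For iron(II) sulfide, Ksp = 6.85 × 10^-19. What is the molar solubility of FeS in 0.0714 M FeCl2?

s ≈ 9.59 × 10^-18 M

FeS(s) <=> Fe^2+ + S^2-
Ksp = [Fe^2+][S^2-]
Let s be the molar solubility in this solution. [Fe^2+] = 0.0714 + s ≈ 0.0714, [S^2-] = s (since Fe^2+ from FeCl2 dominates).
Ksp ≈ 0.0714 × s
s = 9.59 × 10^-18 M
Check: s = 9.6 × 10^-18 ≪ 0.0714, so the approximation is valid.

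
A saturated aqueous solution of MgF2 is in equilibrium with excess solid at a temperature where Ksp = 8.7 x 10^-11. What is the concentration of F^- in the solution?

[F^-] = 5.6 × 10^-4 M

MgF2(s) <=> Mg^2+(aq) + 2 F^-(aq)
Ksp = [Mg^2+][F^-]^2
For each mole of MgF2 that dissolves: [Mg^2+] = s, [F^-] = 2s.
So Ksp = s × (2s)^2 = 4s^3
s = (8.7 x 10^-11 / 4)^(1/3) = 2.79 × 10^-4 M
[F^-] = 2s = 5.6 x 10^-4 M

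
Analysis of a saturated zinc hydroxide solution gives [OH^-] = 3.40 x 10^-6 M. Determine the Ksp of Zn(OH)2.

Zn(OH)2(s) ⇌ Zn^2+ + 2 OH^-
Stoichiometry gives [Zn^2+] = (1/2)[OH^-] = 1.700 × 10^-6 M.
Ksp = [Zn^2+][OH^-]^2
Ksp = 1.700 × 10^-6 × (3.40 × 10^-6)^2 = 1.97 x 10^-17

Ksp = 1.97 x 10^-17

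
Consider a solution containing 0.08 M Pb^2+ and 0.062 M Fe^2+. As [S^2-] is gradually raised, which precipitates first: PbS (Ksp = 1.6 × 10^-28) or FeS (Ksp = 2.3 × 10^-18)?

PbS

Precipitation of each salt starts when its ion product equals its Ksp.
For PbS: 1.6 × 10^-28 = 0.08 × [S^2-]  ⇒  [S^2-] = 2.0 × 10^-27 M.
For FeS: 2.3 × 10^-18 = 0.062 × [S^2-]  ⇒  [S^2-] = 3.7 × 10^-17 M.
The salt with the lower threshold [S^2-] precipitates first: PbS.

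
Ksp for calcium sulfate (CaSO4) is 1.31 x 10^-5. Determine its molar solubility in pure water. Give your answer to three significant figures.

CaSO4(s) ⇌ Ca^2+ + SO4^2-
Ksp = [Ca^2+][SO4^2-]
Let s = molar solubility. Then [Ca^2+] = s and [SO4^2-] = s.
Ksp = s^2
s = √(1.31 x 10^-5) = 3.62 × 10^-3 M

3.62 x 10^-3 M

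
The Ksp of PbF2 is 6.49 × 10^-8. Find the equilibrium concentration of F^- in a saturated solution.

PbF2(s) ⇌ Pb^2+ + 2 F^-
Ksp = [Pb^2+][F^-]^2
For each mole of PbF2 that dissolves: [Pb^2+] = s, [F^-] = 2s.
Substituting: Ksp = s(2s)^2 = 4s^3
s^3 = 6.49 × 10^-8 / 4, so s = 2.532 × 10^-3 M
[F^-] = 2s = 5.06 x 10^-3 M

5.06 × 10^-3 M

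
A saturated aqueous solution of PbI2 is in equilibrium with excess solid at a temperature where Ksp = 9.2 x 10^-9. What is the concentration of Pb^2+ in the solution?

PbI2(s) <=> Pb^2+(aq) + 2 I^-(aq)
Ksp = [Pb^2+][I^-]^2
Let s = molar solubility. Then [Pb^2+] = s and [I^-] = 2s.
So Ksp = s × (2s)^2 = 4s^3
Solving, s = (9.2 x 10^-9/4)^(1/3) = 1.32 x 10^-3 M
[Pb^2+] = s = 1.3 × 10^-3 M

[Pb^2+] ≈ 1.3 × 10^-3 M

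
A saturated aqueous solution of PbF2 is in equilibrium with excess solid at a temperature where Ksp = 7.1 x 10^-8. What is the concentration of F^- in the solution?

5.2 x 10^-3 M

PbF2(s) ⇌ Pb^2+ + 2 F^-
Ksp = [Pb^2+][F^-]^2
With molar solubility s: [Pb^2+] = s, [F^-] = 2s.
Ksp = s(2s)^2 = 4s^3
Solving, s = (7.1 x 10^-8/4)^(1/3) = 2.61 x 10^-3 M
[F^-] = 2s = 5.2 × 10^-3 M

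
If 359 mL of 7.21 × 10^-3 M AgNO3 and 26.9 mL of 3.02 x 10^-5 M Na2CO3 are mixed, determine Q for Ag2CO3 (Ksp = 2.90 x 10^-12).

Q ≈ 9.47 x 10^-11

Total volume = 359 + 26.9 = 385.9 mL.
[Ag^+] = 7.21 × 10^-3 × (359/385.9) = 6.707 × 10^-3 M
[CO3^2-] = 3.02 × 10^-5 × (26.9/385.9) = 2.105 × 10^-6 M
Ag2CO3(s) <=> 2 Ag^+(aq) + CO3^2-(aq), so Q = [Ag^+]^2[CO3^2-]
Q = (6.707 × 10^-3)^2(2.105 × 10^-6) = 9.47 × 10^-11
Q > Ksp, so Ag2CO3 will precipitate.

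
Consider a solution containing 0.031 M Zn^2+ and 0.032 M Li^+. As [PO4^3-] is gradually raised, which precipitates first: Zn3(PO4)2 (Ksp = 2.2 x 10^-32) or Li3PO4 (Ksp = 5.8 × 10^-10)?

Precipitation of each salt starts when its ion product equals its Ksp.
For Zn3(PO4)2: 2.2 x 10^-32 = (0.031)^3 × [PO4^3-]^2  ⇒  [PO4^3-] = 2.7 × 10^-14 M.
For Li3PO4: 5.8 × 10^-10 = (0.032)^3 × [PO4^3-]  ⇒  [PO4^3-] = 1.8 × 10^-5 M.
The salt with the lower threshold [PO4^3-] precipitates first: Zn3(PO4)2.

Zn3(PO4)2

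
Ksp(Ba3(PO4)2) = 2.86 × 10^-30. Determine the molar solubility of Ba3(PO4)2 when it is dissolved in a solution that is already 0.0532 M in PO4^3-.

3.34e-10 M

Ba3(PO4)2(s) ⇌ 3 Ba^2+ + 2 PO4^3-
Ksp = [Ba^2+]^3[PO4^3-]^2
If s mol/L dissolves here, [Ba^2+] = 3s, [PO4^3-] = 0.0532 + 2s ≈ 0.0532 (since the PO4^3- already present dominates).
Ksp ≈ (3s)^3 × (0.0532)^2
s = 3.34 x 10^-10 M
Check: 2s = 6.7 × 10^-10 ≪ 0.0532, so the approximation is valid.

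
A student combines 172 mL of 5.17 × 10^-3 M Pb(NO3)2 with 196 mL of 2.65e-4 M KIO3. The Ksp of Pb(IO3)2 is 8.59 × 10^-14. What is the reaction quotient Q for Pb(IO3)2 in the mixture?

Q = 4.81e-11

Total volume = 172 + 196 = 368 mL.
[Pb^2+] = 5.17 × 10^-3 × (172/368) = 2.416 × 10^-3 M
[IO3^-] = 2.65 × 10^-4 × (196/368) = 1.411 × 10^-4 M
Pb(IO3)2(s) ⇌ Pb^2+ + 2 IO3^-, so Q = [Pb^2+][IO3^-]^2
Q = (2.416 × 10^-3)(1.411 × 10^-4)^2 = 4.81 × 10^-11
Q > Ksp, so Pb(IO3)2 will precipitate.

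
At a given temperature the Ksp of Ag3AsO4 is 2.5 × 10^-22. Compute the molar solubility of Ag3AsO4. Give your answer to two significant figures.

Ag3AsO4(s) <=> 3 Ag^+ + AsO4^3-
Ksp = [Ag^+]^3[AsO4^3-]
Let s = molar solubility. Then [Ag^+] = 3s and [AsO4^3-] = s.
Substituting: Ksp = (3s)^3s = 27s^4
Solving, s = (2.5 × 10^-22/27)^(1/4) = 1.7 × 10^-6 M

s = 1.7e-6 M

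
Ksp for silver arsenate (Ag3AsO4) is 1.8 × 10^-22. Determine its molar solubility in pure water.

1.6e-6 M

Ag3AsO4(s) ⇌ 3 Ag^+ + AsO4^3-
Ksp = [Ag^+]^3[AsO4^3-]
With molar solubility s: [Ag^+] = 3s, [AsO4^3-] = s.
Ksp = (3s)^3s = 27s^4
s = (1.8 × 10^-22 / 27)^(1/4) = 1.6 × 10^-6 M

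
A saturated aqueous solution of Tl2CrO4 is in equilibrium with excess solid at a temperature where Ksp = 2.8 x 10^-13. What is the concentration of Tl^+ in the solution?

Tl2CrO4(s) <=> 2 Tl^+ + CrO4^2-
Ksp = [Tl^+]^2[CrO4^2-]
Let s = molar solubility. Then [Tl^+] = 2s and [CrO4^2-] = s.
Substituting: Ksp = (2s)^2s = 4s^3
Solving, s = (2.8 x 10^-13/4)^(1/3) = 4.12 × 10^-5 M
[Tl^+] = 2s = 8.2 × 10^-5 M

[Tl^+] = 8.2e-5 M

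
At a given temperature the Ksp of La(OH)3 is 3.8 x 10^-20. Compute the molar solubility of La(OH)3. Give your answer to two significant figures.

La(OH)3(s) ⇌ La^3+ + 3 OH^-
Ksp = [La^3+][OH^-]^3
If s mol/L of La(OH)3 dissolves, [La^3+] = s and [OH^-] = 3s.
So Ksp = s × (3s)^3 = 27s^4
s^4 = 3.8 x 10^-20 / 27, so s = 6.1 × 10^-6 M

s = 6.1 × 10^-6 M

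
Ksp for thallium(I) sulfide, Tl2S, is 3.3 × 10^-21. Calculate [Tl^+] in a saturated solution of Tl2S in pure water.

Tl2S(s) ⇌ 2 Tl^+(aq) + S^2-(aq)
Ksp = [Tl^+]^2[S^2-]
For each mole of Tl2S that dissolves: [Tl^+] = 2s, [S^2-] = s.
Ksp = (2s)^2s = 4s^3
Solving, s = (3.3 × 10^-21/4)^(1/3) = 9.38 × 10^-8 M
[Tl^+] = 2s = 1.9 x 10^-7 M

1.9 × 10^-7 M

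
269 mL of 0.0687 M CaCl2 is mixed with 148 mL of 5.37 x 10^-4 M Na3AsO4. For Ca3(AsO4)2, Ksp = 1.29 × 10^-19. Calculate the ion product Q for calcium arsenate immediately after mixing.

Total volume = 269 + 148 = 417 mL.
[Ca^2+] = 6.87 x 10^-2 × (269/417) = 4.432 × 10^-2 M
[AsO4^3-] = 5.37 × 10^-4 × (148/417) = 1.906 x 10^-4 M
Ca3(AsO4)2(s) <=> 3 Ca^2+ + 2 AsO4^3-, so Q = [Ca^2+]^3[AsO4^3-]^2
Q = (4.432 × 10^-2)^3(1.906 x 10^-4)^2 = 3.16 x 10^-12
Q > Ksp, so Ca3(AsO4)2 will precipitate.

Q ≈ 3.16 x 10^-12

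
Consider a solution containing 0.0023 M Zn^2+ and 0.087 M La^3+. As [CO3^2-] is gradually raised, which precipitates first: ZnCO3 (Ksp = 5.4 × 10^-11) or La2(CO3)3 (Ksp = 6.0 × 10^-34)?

La2(CO3)3

Each salt begins to precipitate when Q = Ksp, i.e. when [CO3^2-] reaches its threshold.
For ZnCO3: 5.4 × 10^-11 = 0.0023 × [CO3^2-]  ⇒  [CO3^2-] = 2.3 × 10^-8 M.
For La2(CO3)3: 6.0 × 10^-34 = (0.087)^2 × [CO3^2-]^3  ⇒  [CO3^2-] = 4.3 × 10^-11 M.
The salt with the lower threshold [CO3^2-] precipitates first: La2(CO3)3.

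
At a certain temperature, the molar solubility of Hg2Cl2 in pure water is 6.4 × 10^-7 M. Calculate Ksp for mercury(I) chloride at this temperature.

Hg2Cl2(s) <=> Hg2^2+ + 2 Cl^-
With molar solubility s: [Hg2^2+] = s, [Cl^-] = 2s.
Ksp = [Hg2^2+][Cl^-]^2
Ksp = s(2s)^2 = 4s^3
Ksp = 4 × (6.4 × 10^-7)^3 = 1.0 x 10^-18

1.0e-18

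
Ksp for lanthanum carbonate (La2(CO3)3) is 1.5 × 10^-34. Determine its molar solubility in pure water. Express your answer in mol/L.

La2(CO3)3(s) <=> 2 La^3+(aq) + 3 CO3^2-(aq)
Ksp = [La^3+]^2[CO3^2-]^3
If s mol/L of La2(CO3)3 dissolves, [La^3+] = 2s and [CO3^2-] = 3s.
So Ksp = (2s)^2 × (3s)^3 = 108s^5
s^5 = 1.5 × 10^-34 / 108, so s = 6.7 × 10^-8 M

s ≈ 6.7e-8 M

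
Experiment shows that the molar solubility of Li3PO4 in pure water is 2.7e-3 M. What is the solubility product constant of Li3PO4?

1.4 x 10^-9

Li3PO4(s) <=> 3 Li^+(aq) + PO4^3-(aq)
With molar solubility s: [Li^+] = 3s, [PO4^3-] = s.
Ksp = [Li^+]^3[PO4^3-]
So Ksp = (3s)^3 × s = 27s^4
Ksp = 27 × (2.7 x 10^-3)^4 = 1.4 × 10^-9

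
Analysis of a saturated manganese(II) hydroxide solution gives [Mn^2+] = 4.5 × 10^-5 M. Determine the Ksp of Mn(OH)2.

3.6e-13

Mn(OH)2(s) <=> Mn^2+(aq) + 2 OH^-(aq)
Stoichiometry gives [OH^-] = (2/1)[Mn^2+] = 9.00 × 10^-5 M.
Ksp = [Mn^2+][OH^-]^2
Ksp = 4.5 x 10^-5 × (9.00 × 10^-5)^2 = 3.6 x 10^-13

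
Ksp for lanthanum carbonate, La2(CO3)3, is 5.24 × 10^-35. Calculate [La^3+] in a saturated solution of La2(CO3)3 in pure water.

La2(CO3)3(s) <=> 2 La^3+(aq) + 3 CO3^2-(aq)
Ksp = [La^3+]^2[CO3^2-]^3
With molar solubility s: [La^3+] = 2s, [CO3^2-] = 3s.
So Ksp = (2s)^2 × (3s)^3 = 108s^5
s = (5.24 × 10^-35 / 108)^(1/5) = 5.460 × 10^-8 M
[La^3+] = 2s = 1.09 × 10^-7 M

[La^3+] = 1.09 x 10^-7 M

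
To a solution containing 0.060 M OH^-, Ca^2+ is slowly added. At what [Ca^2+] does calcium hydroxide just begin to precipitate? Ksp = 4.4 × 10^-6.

[Ca^2+] ≈ 1.2 × 10^-3 M

Ca(OH)2(s) ⇌ Ca^2+(aq) + 2 OH^-(aq)
Ksp = [Ca^2+][OH^-]^2
Precipitation begins when Q = Ksp. With [OH^-] = 0.060 M:
4.4 × 10^-6 = (0.060)^2 × [Ca^2+]
[Ca^2+] = (4.4 × 10^-6 / 3.60 x 10^-3) = 1.2 x 10^-3 M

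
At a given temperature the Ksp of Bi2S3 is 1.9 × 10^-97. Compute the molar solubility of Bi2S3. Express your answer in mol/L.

s = 1.8 × 10^-20 M

Bi2S3(s) <=> 2 Bi^3+(aq) + 3 S^2-(aq)
Ksp = [Bi^3+]^2[S^2-]^3
For each mole of Bi2S3 that dissolves: [Bi^3+] = 2s, [S^2-] = 3s.
Ksp = (2s)^2(3s)^3 = 108s^5
Solving, s = (1.9 × 10^-97/108)^(1/5) = 1.8 × 10^-20 M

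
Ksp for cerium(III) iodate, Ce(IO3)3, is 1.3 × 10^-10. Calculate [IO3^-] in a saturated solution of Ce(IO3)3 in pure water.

[IO3^-] ≈ 4.4e-3 M

Ce(IO3)3(s) ⇌ Ce^3+ + 3 IO3^-
Ksp = [Ce^3+][IO3^-]^3
For each mole of Ce(IO3)3 that dissolves: [Ce^3+] = s, [IO3^-] = 3s.
Ksp = s(3s)^3 = 27s^4
Solving, s = (1.3 × 10^-10/27)^(1/4) = 1.48 × 10^-3 M
[IO3^-] = 3s = 4.4 x 10^-3 M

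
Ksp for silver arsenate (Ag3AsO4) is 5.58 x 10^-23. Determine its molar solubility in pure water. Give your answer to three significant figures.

Ag3AsO4(s) ⇌ 3 Ag^+(aq) + AsO4^3-(aq)
Ksp = [Ag^+]^3[AsO4^3-]
For each mole of Ag3AsO4 that dissolves: [Ag^+] = 3s, [AsO4^3-] = s.
Ksp = (3s)^3s = 27s^4
s^4 = 5.58 x 10^-23 / 27, so s = 1.20 × 10^-6 M

s ≈ 1.20 × 10^-6 M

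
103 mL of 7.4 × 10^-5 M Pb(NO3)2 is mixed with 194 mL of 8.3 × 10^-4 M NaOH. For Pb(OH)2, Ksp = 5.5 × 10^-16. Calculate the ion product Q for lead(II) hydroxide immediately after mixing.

7.5 x 10^-12

Total volume = 103 + 194 = 297 mL.
[Pb^2+] = 7.4 × 10^-5 × (103/297) = 2.57 × 10^-5 M
[OH^-] = 8.3 × 10^-4 × (194/297) = 5.42 × 10^-4 M
Pb(OH)2(s) <=> Pb^2+ + 2 OH^-, so Q = [Pb^2+][OH^-]^2
Q = (2.57 × 10^-5)(5.42 x 10^-4)^2 = 7.5 × 10^-12
Q > Ksp, so Pb(OH)2 will precipitate.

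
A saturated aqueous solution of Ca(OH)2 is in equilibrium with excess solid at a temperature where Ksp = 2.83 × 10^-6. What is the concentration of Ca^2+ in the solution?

Ca(OH)2(s) ⇌ Ca^2+ + 2 OH^-
Ksp = [Ca^2+][OH^-]^2
With molar solubility s: [Ca^2+] = s, [OH^-] = 2s.
Substituting: Ksp = s(2s)^2 = 4s^3
s = (2.83 × 10^-6 / 4)^(1/3) = 8.911 × 10^-3 M
[Ca^2+] = s = 8.91 x 10^-3 M

[Ca^2+] = 8.91 × 10^-3 M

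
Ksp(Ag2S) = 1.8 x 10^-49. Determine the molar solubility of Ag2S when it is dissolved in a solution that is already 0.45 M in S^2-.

Ag2S(s) <=> 2 Ag^+(aq) + S^2-(aq)
Ksp = [Ag^+]^2[S^2-]
Let s be the molar solubility in this solution. [Ag^+] = 2s, [S^2-] = 0.45 + s ≈ 0.45 (since the S^2- already present dominates).
Ksp ≈ (2s)^2 × 0.45
s = 3.2 × 10^-25 M
Check: s = 3.2 × 10^-25 ≪ 0.45, so the approximation is valid.

s = 3.2 x 10^-25 M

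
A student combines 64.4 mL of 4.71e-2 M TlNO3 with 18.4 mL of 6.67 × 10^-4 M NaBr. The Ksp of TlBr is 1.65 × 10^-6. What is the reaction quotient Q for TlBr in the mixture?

Total volume = 64.4 + 18.4 = 82.8 mL.
[Tl^+] = 4.71 × 10^-2 × (64.4/82.8) = 3.663 × 10^-2 M
[Br^-] = 6.67 x 10^-4 × (18.4/82.8) = 1.482 × 10^-4 M
TlBr(s) ⇌ Tl^+(aq) + Br^-(aq), so Q = [Tl^+][Br^-]
Q = (3.663 × 10^-2)(1.482 x 10^-4) = 5.43 × 10^-6
Q > Ksp, so TlBr will precipitate.

Q = 5.43 x 10^-6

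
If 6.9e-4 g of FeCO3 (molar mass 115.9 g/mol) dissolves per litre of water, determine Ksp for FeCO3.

3.5e-11

Molar solubility s = (6.9 x 10^-4 g/L) / (115.9 g/mol) = 5.95 × 10^-6 M.
FeCO3(s) ⇌ Fe^2+ + CO3^2-
With molar solubility s: [Fe^2+] = s, [CO3^2-] = s.
Ksp = [Fe^2+][CO3^2-]
Ksp = s^2
Ksp = (5.95 × 10^-6)^2 = 3.5 x 10^-11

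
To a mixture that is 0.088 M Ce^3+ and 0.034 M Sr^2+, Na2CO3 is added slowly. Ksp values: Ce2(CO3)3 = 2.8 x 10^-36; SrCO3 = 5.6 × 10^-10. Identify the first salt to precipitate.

Each salt begins to precipitate when Q = Ksp, i.e. when [CO3^2-] reaches its threshold.
For Ce2(CO3)3: 2.8 x 10^-36 = (0.088)^2 × [CO3^2-]^3  ⇒  [CO3^2-] = 7.1 x 10^-12 M.
For SrCO3: 5.6 × 10^-10 = 0.034 × [CO3^2-]  ⇒  [CO3^2-] = 1.6 × 10^-8 M.
The salt with the lower threshold [CO3^2-] precipitates first: Ce2(CO3)3.

Ce2(CO3)3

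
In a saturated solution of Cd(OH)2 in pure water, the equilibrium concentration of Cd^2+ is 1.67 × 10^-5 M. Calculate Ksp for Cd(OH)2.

Cd(OH)2(s) <=> Cd^2+ + 2 OH^-
Stoichiometry gives [OH^-] = (2/1)[Cd^2+] = 3.340 x 10^-5 M.
Ksp = [Cd^2+][OH^-]^2
Ksp = 1.67 × 10^-5 × (3.340 x 10^-5)^2 = 1.86 x 10^-14

Ksp = 1.86 × 10^-14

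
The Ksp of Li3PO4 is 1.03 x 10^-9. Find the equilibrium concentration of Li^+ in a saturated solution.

[Li^+] = 7.46 x 10^-3 M

Li3PO4(s) ⇌ 3 Li^+ + PO4^3-
Ksp = [Li^+]^3[PO4^3-]
For each mole of Li3PO4 that dissolves: [Li^+] = 3s, [PO4^3-] = s.
So Ksp = (3s)^3 × s = 27s^4
s^4 = 1.03 x 10^-9 / 27, so s = 2.485 × 10^-3 M
[Li^+] = 3s = 7.46 × 10^-3 M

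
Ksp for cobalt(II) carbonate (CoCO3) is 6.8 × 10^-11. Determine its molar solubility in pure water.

8.2e-6 M

CoCO3(s) <=> Co^2+ + CO3^2-
Ksp = [Co^2+][CO3^2-]
For each mole of CoCO3 that dissolves: [Co^2+] = s, [CO3^2-] = s.
Ksp = s × s = s^2
s = (6.8 × 10^-11)^(1/2) = 8.2 × 10^-6 M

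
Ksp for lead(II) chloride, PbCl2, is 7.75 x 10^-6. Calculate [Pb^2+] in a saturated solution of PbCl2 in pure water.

0.0125 M

PbCl2(s) ⇌ Pb^2+ + 2 Cl^-
Ksp = [Pb^2+][Cl^-]^2
If s mol/L of PbCl2 dissolves, [Pb^2+] = s and [Cl^-] = 2s.
Ksp = s(2s)^2 = 4s^3
s^3 = 7.75 x 10^-6 / 4, so s = 1.247 x 10^-2 M
[Pb^2+] = s = 1.25 × 10^-2 M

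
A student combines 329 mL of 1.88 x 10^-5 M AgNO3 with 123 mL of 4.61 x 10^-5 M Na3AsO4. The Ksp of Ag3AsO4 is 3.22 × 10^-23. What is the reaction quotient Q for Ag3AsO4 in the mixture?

Total volume = 329 + 123 = 452 mL.
[Ag^+] = 1.88 x 10^-5 × (329/452) = 1.368 × 10^-5 M
[AsO4^3-] = 4.61 x 10^-5 × (123/452) = 1.254 x 10^-5 M
Ag3AsO4(s) ⇌ 3 Ag^+(aq) + AsO4^3-(aq), so Q = [Ag^+]^3[AsO4^3-]
Q = (1.368 × 10^-5)^3(1.254 × 10^-5) = 3.21 x 10^-20
Q > Ksp, so Ag3AsO4 will precipitate.

Q = 3.21e-20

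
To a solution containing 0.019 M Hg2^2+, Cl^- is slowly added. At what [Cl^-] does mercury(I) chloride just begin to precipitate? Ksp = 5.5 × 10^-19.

5.4 × 10^-9 M

Hg2Cl2(s) ⇌ Hg2^2+(aq) + 2 Cl^-(aq)
Ksp = [Hg2^2+][Cl^-]^2
Precipitation begins when Q = Ksp. With [Hg2^2+] = 0.019 M:
5.5 × 10^-19 = (0.019) × [Cl^-]^2
[Cl^-] = (5.5 × 10^-19 / 1.9 × 10^-2)^(1/2) = 5.4 × 10^-9 M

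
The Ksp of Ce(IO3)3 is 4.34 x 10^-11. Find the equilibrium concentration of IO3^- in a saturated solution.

[IO3^-] ≈ 3.38 × 10^-3 M

Ce(IO3)3(s) ⇌ Ce^3+(aq) + 3 IO3^-(aq)
Ksp = [Ce^3+][IO3^-]^3
If s mol/L of Ce(IO3)3 dissolves, [Ce^3+] = s and [IO3^-] = 3s.
Ksp = s(3s)^3 = 27s^4
s^4 = 4.34 x 10^-11 / 27, so s = 1.126 x 10^-3 M
[IO3^-] = 3s = 3.38 x 10^-3 M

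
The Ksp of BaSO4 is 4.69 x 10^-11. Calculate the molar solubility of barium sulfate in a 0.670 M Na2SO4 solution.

BaSO4(s) ⇌ Ba^2+(aq) + SO4^2-(aq)
Ksp = [Ba^2+][SO4^2-]
If s mol/L dissolves here, [Ba^2+] = s, [SO4^2-] = 0.670 + s ≈ 0.670 (since SO4^2- from Na2SO4 dominates).
Ksp ≈ s × 0.670
s = 7.00 × 10^-11 M
Check: s = 7.0 × 10^-11 ≪ 0.670, so the approximation is valid.

7.00 × 10^-11 M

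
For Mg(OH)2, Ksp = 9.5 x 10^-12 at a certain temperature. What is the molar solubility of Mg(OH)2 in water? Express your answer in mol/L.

1.3 × 10^-4 M

Mg(OH)2(s) <=> Mg^2+(aq) + 2 OH^-(aq)
Ksp = [Mg^2+][OH^-]^2
For each mole of Mg(OH)2 that dissolves: [Mg^2+] = s, [OH^-] = 2s.
So Ksp = s × (2s)^2 = 4s^3
s = (9.5 x 10^-12 / 4)^(1/3) = 1.3 × 10^-4 M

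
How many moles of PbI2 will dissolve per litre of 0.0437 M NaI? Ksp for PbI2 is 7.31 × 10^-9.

s = 3.83 x 10^-6 M

PbI2(s) ⇌ Pb^2+(aq) + 2 I^-(aq)
Ksp = [Pb^2+][I^-]^2
Let s = moles of PbI2 that dissolve per litre. [Pb^2+] = s, [I^-] = 0.0437 + 2s ≈ 0.0437 (common-ion effect: I^- is already 0.0437 M).
Ksp ≈ s × (0.0437)^2
s = 3.83 × 10^-6 M
Check: 2s = 7.7 × 10^-6 ≪ 0.0437, so the approximation is valid.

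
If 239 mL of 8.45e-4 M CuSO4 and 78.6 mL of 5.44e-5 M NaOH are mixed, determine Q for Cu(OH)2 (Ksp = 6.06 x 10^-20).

1.15 × 10^-13

Total volume = 239 + 78.6 = 317.6 mL.
[Cu^2+] = 8.45 x 10^-4 × (239/317.6) = 6.359 × 10^-4 M
[OH^-] = 5.44 × 10^-5 × (78.6/317.6) = 1.346 × 10^-5 M
Cu(OH)2(s) ⇌ Cu^2+(aq) + 2 OH^-(aq), so Q = [Cu^2+][OH^-]^2
Q = (6.359 × 10^-4)(1.346 × 10^-5)^2 = 1.15 × 10^-13
Q > Ksp, so Cu(OH)2 will precipitate.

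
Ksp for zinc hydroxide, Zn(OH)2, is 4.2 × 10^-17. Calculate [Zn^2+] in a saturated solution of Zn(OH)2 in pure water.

2.2e-6 M

Zn(OH)2(s) ⇌ Zn^2+(aq) + 2 OH^-(aq)
Ksp = [Zn^2+][OH^-]^2
Let s = molar solubility. Then [Zn^2+] = s and [OH^-] = 2s.
So Ksp = s × (2s)^2 = 4s^3
s^3 = 4.2 × 10^-17 / 4, so s = 2.19 × 10^-6 M
[Zn^2+] = s = 2.2 × 10^-6 M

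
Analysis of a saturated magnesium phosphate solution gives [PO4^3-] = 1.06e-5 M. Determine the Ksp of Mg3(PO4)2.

Ksp ≈ 4.52e-25

Mg3(PO4)2(s) <=> 3 Mg^2+(aq) + 2 PO4^3-(aq)
Stoichiometry gives [Mg^2+] = (3/2)[PO4^3-] = 1.590 × 10^-5 M.
Ksp = [Mg^2+]^3[PO4^3-]^2
Ksp = (1.590 x 10^-5)^3 × (1.06 × 10^-5)^2 = 4.52 x 10^-25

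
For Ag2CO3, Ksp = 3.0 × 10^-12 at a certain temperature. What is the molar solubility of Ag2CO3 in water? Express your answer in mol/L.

s ≈ 9.1 x 10^-5 M

Ag2CO3(s) ⇌ 2 Ag^+(aq) + CO3^2-(aq)
Ksp = [Ag^+]^2[CO3^2-]
With molar solubility s: [Ag^+] = 2s, [CO3^2-] = s.
Ksp = (2s)^2s = 4s^3
Solving, s = (3.0 × 10^-12/4)^(1/3) = 9.1 × 10^-5 M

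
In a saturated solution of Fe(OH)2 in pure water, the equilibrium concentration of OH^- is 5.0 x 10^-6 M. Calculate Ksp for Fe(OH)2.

Ksp = 6.3e-17

Fe(OH)2(s) <=> Fe^2+ + 2 OH^-
Stoichiometry gives [Fe^2+] = (1/2)[OH^-] = 2.50 × 10^-6 M.
Ksp = [Fe^2+][OH^-]^2
Ksp = 2.50 × 10^-6 × (5.0 × 10^-6)^2 = 6.3 × 10^-17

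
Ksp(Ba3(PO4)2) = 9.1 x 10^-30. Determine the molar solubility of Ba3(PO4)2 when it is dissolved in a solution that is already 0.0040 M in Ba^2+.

Ba3(PO4)2(s) <=> 3 Ba^2+ + 2 PO4^3-
Ksp = [Ba^2+]^3[PO4^3-]^2
Let s be the molar solubility in this solution. [Ba^2+] = 0.0040 + 3s ≈ 0.0040, [PO4^3-] = 2s (since the Ba^2+ already present dominates).
Ksp ≈ (0.0040)^3 × (2s)^2
s = 6.0 × 10^-12 M
Check: 3s = 1.8 × 10^-11 ≪ 0.0040, so the approximation is valid.

s ≈ 6.0 × 10^-12 M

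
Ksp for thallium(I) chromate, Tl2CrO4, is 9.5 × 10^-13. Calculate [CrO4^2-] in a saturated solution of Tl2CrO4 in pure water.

[CrO4^2-] ≈ 6.2e-5 M

Tl2CrO4(s) <=> 2 Tl^+ + CrO4^2-
Ksp = [Tl^+]^2[CrO4^2-]
Let s = molar solubility. Then [Tl^+] = 2s and [CrO4^2-] = s.
Substituting: Ksp = (2s)^2s = 4s^3
Solving, s = (9.5 × 10^-13/4)^(1/3) = 6.19 × 10^-5 M
[CrO4^2-] = s = 6.2 × 10^-5 M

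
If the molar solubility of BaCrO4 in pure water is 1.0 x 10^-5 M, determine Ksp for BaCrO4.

BaCrO4(s) ⇌ Ba^2+ + CrO4^2-
With molar solubility s: [Ba^2+] = s, [CrO4^2-] = s.
Ksp = [Ba^2+][CrO4^2-]
Ksp = s^2
With s = 1.0 x 10^-5: Ksp = 1.0 × 10^-10

1.0 × 10^-10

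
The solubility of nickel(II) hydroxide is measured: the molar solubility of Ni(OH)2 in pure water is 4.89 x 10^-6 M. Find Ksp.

Ni(OH)2(s) ⇌ Ni^2+(aq) + 2 OH^-(aq)
If s mol/L of Ni(OH)2 dissolves, [Ni^2+] = s and [OH^-] = 2s.
Ksp = [Ni^2+][OH^-]^2
So Ksp = s × (2s)^2 = 4s^3
Ksp = 4 × (4.89 x 10^-6)^3 = 4.68 × 10^-16

Ksp ≈ 4.68 × 10^-16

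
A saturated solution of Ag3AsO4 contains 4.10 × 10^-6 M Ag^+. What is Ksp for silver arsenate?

9.42 × 10^-23

Ag3AsO4(s) ⇌ 3 Ag^+(aq) + AsO4^3-(aq)
Stoichiometry gives [AsO4^3-] = (1/3)[Ag^+] = 1.367 × 10^-6 M.
Ksp = [Ag^+]^3[AsO4^3-]
Ksp = (4.10 x 10^-6)^3 × 1.367 × 10^-6 = 9.42 × 10^-23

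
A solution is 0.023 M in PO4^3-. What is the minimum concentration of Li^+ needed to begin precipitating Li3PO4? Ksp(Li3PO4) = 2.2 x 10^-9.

Li3PO4(s) ⇌ 3 Li^+ + PO4^3-
Ksp = [Li^+]^3[PO4^3-]
Precipitation begins when Q = Ksp. With [PO4^3-] = 0.023 M:
2.2 x 10^-9 = (0.023) × [Li^+]^3
[Li^+] = (2.2 x 10^-9 / 2.3 × 10^-2)^(1/3) = 4.6 × 10^-3 M

4.6e-3 M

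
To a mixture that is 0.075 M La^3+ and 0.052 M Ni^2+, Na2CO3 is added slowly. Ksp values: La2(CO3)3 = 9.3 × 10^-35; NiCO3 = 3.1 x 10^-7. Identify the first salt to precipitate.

La2(CO3)3

Each salt begins to precipitate when Q = Ksp, i.e. when [CO3^2-] reaches its threshold.
For La2(CO3)3: 9.3 × 10^-35 = (0.075)^2 × [CO3^2-]^3  ⇒  [CO3^2-] = 2.5 × 10^-11 M.
For NiCO3: 3.1 x 10^-7 = 0.052 × [CO3^2-]  ⇒  [CO3^2-] = 6.0 × 10^-6 M.
The salt with the lower threshold [CO3^2-] precipitates first: La2(CO3)3.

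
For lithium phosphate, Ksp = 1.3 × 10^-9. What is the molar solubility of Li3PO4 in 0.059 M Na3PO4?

Li3PO4(s) <=> 3 Li^+(aq) + PO4^3-(aq)
Ksp = [Li^+]^3[PO4^3-]
If s mol/L dissolves here, [Li^+] = 3s, [PO4^3-] = 0.059 + s ≈ 0.059 (Ksp is small, so little additional dissolves).
Ksp ≈ (3s)^3 × 0.059
s = 9.3 x 10^-4 M
Check: s = 9.3 × 10^-4 ≪ 0.059, so the approximation is valid.

s ≈ 9.3e-4 M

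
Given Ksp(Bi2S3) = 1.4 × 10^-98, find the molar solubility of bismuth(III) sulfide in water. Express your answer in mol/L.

1.1 × 10^-20 M

Bi2S3(s) ⇌ 2 Bi^3+ + 3 S^2-
Ksp = [Bi^3+]^2[S^2-]^3
With molar solubility s: [Bi^3+] = 2s, [S^2-] = 3s.
Substituting: Ksp = (2s)^2(3s)^3 = 108s^5
s = (1.4 × 10^-98 / 108)^(1/5) = 1.1 × 10^-20 M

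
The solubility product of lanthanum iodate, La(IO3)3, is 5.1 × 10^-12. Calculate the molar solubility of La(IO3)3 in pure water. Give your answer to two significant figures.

La(IO3)3(s) <=> La^3+(aq) + 3 IO3^-(aq)
Ksp = [La^3+][IO3^-]^3
If s mol/L of La(IO3)3 dissolves, [La^3+] = s and [IO3^-] = 3s.
Ksp = s(3s)^3 = 27s^4
s = (5.1 × 10^-12 / 27)^(1/4) = 6.6 × 10^-4 M

s ≈ 6.6e-4 M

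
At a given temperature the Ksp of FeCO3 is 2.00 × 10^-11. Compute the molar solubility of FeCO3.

s ≈ 4.47e-6 M

FeCO3(s) <=> Fe^2+ + CO3^2-
Ksp = [Fe^2+][CO3^2-]
Let s = molar solubility. Then [Fe^2+] = s and [CO3^2-] = s.
Ksp = (s)(s) = s^2
s = √(2.00 × 10^-11) = 4.47 x 10^-6 M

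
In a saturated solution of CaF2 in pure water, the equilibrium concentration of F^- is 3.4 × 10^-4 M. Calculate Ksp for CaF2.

Ksp ≈ 2.0e-11

CaF2(s) ⇌ Ca^2+(aq) + 2 F^-(aq)
Stoichiometry gives [Ca^2+] = (1/2)[F^-] = 1.70 × 10^-4 M.
Ksp = [Ca^2+][F^-]^2
Ksp = 1.70 x 10^-4 × (3.4 x 10^-4)^2 = 2.0 × 10^-11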